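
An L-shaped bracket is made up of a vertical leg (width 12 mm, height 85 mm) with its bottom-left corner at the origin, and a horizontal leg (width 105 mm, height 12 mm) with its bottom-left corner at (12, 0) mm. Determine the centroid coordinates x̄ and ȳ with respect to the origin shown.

x̄ = 38.33 mm, ȳ = 22.33 mm

Part | A | x̄ᵢ | ȳᵢ | A·x̄ᵢ | A·ȳᵢ
vertical leg | 1020.00 | 6.00 | 42.50 | 6120.00 | 43350.00
horizontal leg | 1260.00 | 64.50 | 6.00 | 81270.00 | 7560.00
Σ | 2280.00 |  |  | 87390.00 | 50910.00
x̄ = 87390.00 / 2280.00 = 38.33 mm
ȳ = 50910.00 / 2280.00 = 22.33 mm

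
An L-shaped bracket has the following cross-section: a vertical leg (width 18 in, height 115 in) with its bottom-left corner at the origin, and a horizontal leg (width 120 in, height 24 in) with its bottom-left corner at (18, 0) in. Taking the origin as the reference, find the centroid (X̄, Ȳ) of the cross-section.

X̄ = 49.15 in, Ȳ = 31.03 in

vertical leg: A = 18 × 115 = 2070.00, centroid at (9.00, 57.50).
horizontal leg: A = 120 × 24 = 2880.00, centroid at (78.00, 12.00).
ΣA = 4950.00 in²
ΣAX̄ = (2070.00)(9.00) + (2880.00)(78.00) = 243270.00 in³
ΣAȲ = (2070.00)(57.50) + (2880.00)(12.00) = 153585.00 in³
X̄ = 243270.00 / 4950.00 = 49.15 in
Ȳ = 153585.00 / 4950.00 = 31.03 in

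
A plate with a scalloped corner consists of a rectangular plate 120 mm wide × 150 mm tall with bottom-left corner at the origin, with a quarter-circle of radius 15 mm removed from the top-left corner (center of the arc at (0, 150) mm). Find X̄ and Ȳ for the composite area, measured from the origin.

X̄ = 60.53 mm, Ȳ = 74.32 mm

plate: A = 120 × 150 = 18000.00, centroid at (60.00, 75.00).
removed quarter-circle: A = −¼π·15² = -176.71, centroid at (6.37, 143.63).
ΣA = 17823.29 mm², ΣAX̄ = 1078875.00 mm³, ΣAȲ = 1324617.81 mm³.
X̄ = 1078875.00/17823.29 = 60.53 mm; Ȳ = 1324617.81/17823.29 = 74.32 mm.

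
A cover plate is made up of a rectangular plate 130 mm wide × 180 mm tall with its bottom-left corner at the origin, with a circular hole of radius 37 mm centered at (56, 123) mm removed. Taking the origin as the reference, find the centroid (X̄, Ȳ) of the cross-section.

X̄ = 67.03 mm, Ȳ = 82.57 mm

Part | A | x̄ᵢ | ȳᵢ | A·x̄ᵢ | A·ȳᵢ
plate | 23400.00 | 65.00 | 90.00 | 1521000.00 | 2106000.00
hole | -4300.84 | 56.00 | 123.00 | -240847.06 | -529003.36
Σ | 19099.16 |  |  | 1280152.94 | 1576996.64
X̄ = 1280152.94 / 19099.16 = 67.03 mm
Ȳ = 1576996.64 / 19099.16 = 82.57 mm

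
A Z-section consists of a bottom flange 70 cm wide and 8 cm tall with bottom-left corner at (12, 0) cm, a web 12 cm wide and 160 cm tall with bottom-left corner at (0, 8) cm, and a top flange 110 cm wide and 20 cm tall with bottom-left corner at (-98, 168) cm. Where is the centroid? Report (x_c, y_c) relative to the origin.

x_c = -12.13 cm, y_c = 120.26 cm

bottom flange: A = 70 × 8 = 560.00, centroid at (47.00, 4.00).
web: A = 12 × 160 = 1920.00, centroid at (6.00, 88.00).
top flange: A = 110 × 20 = 2200.00, centroid at (-43.00, 178.00).
ΣA = 4680.00 cm²
ΣAx_c = (560.00)(47.00) + (1920.00)(6.00) + (2200.00)(-43.00) = -56760.00 cm³
ΣAy_c = (560.00)(4.00) + (1920.00)(88.00) + (2200.00)(178.00) = 562800.00 cm³
x_c = -56760.00 / 4680.00 = -12.13 cm
y_c = 562800.00 / 4680.00 = 120.26 cm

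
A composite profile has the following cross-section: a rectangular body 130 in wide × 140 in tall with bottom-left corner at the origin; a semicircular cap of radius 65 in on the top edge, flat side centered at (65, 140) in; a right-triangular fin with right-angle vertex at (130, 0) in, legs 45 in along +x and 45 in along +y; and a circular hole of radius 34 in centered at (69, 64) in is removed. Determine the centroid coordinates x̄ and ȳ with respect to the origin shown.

x̄ = 67.99 in, ȳ = 97.62 in

Part | A | x̄ᵢ | ȳᵢ | A·x̄ᵢ | A·ȳᵢ
rectangular body | 18200.00 | 65.00 | 70.00 | 1183000.00 | 1274000.00
semicircular top | 6636.61 | 65.00 | 167.59 | 431379.94 | 1112209.36
triangular fin | 1012.50 | 145.00 | 15.00 | 146812.50 | 15187.50
hole | -3631.68 | 69.00 | 64.00 | -250586.00 | -232427.59
Σ | 22217.43 |  |  | 1510606.44 | 2168969.27
x̄ = 1510606.44 / 22217.43 = 67.99 in
ȳ = 2168969.27 / 22217.43 = 97.62 in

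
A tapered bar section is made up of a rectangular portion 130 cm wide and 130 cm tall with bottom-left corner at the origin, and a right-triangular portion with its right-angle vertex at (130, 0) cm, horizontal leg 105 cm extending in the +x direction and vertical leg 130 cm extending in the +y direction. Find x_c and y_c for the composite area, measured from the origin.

x_c = 93.77 cm, y_c = 58.77 cm

rectangular portion: A = 130 × 130 = 16900.00, centroid at (65.00, 65.00).
triangular portion: A = ½·105·130 = 6825.00, centroid at (165.00, 43.33).
ΣA = 23725.00 cm²
ΣAx_c = (16900.00)(65.00) + (6825.00)(165.00) = 2224625.00 cm³
ΣAy_c = (16900.00)(65.00) + (6825.00)(43.33) = 1394250.00 cm³
x_c = 2224625.00 / 23725.00 = 93.77 cm
y_c = 1394250.00 / 23725.00 = 58.77 cm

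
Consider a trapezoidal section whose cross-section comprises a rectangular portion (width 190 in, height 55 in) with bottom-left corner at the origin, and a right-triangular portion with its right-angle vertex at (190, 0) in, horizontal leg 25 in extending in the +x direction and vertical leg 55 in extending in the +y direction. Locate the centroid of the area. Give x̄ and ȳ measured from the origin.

rectangular portion: A = 190 × 55 = 10450.00, centroid at (95.00, 27.50).
triangular portion: A = ½·25·55 = 687.50, centroid at (198.33, 18.33).
ΣA = 11137.50 in²
ΣAx̄ = (10450.00)(95.00) + (687.50)(198.33) = 1129104.17 in³
ΣAȳ = (10450.00)(27.50) + (687.50)(18.33) = 299979.17 in³
x̄ = 1129104.17 / 11137.50 = 101.38 in
ȳ = 299979.17 / 11137.50 = 26.93 in

x̄ = 101.38 in, ȳ = 26.93 in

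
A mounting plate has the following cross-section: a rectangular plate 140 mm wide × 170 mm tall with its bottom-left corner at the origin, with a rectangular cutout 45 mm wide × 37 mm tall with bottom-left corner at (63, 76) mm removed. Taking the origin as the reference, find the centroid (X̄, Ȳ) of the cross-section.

X̄ = 68.83 mm, Ȳ = 84.29 mm

plate: A = 140 × 170 = 23800.00, centroid at (70.00, 85.00).
hole: A = −(45 × 37) = -1665.00, centroid at (85.50, 94.50).
ΣA = 22135.00 mm², ΣAX̄ = 1523642.50 mm³, ΣAȲ = 1865657.50 mm³.
X̄ = 1523642.50/22135.00 = 68.83 mm; Ȳ = 1865657.50/22135.00 = 84.29 mm.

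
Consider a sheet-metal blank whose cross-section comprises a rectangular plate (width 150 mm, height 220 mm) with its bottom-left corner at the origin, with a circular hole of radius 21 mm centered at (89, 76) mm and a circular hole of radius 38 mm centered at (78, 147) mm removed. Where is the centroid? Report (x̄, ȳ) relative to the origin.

x̄ = 73.78 mm, ȳ = 105.54 mm

plate: A = 150 × 220 = 33000.00, centroid at (75.00, 110.00).
hole 1: A = −π·21² = -1385.44, centroid at (89.00, 76.00).
hole 2: A = −π·38² = -4536.46, centroid at (78.00, 147.00).
ΣA = 27078.10 mm²
ΣAx̄ = (33000.00)(75.00) + (-1385.44)(89.00) + (-4536.46)(78.00) = 1997851.77 mm³
ΣAȳ = (33000.00)(110.00) + (-1385.44)(76.00) + (-4536.46)(147.00) = 2857846.79 mm³
x̄ = 1997851.77 / 27078.10 = 73.78 mm
ȳ = 2857846.79 / 27078.10 = 105.54 mm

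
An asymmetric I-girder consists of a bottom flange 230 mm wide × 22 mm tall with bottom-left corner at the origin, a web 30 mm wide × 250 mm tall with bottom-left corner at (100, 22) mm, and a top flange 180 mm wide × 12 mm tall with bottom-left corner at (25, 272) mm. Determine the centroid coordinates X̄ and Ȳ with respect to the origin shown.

X̄ = 115.00 mm, Ȳ = 119.47 mm

bottom flange: A = 230 × 22 = 5060.00, centroid at (115.00, 11.00).
web: A = 30 × 250 = 7500.00, centroid at (115.00, 147.00).
top flange: A = 180 × 12 = 2160.00, centroid at (115.00, 278.00).
ΣA = 14720.00 mm², ΣAX̄ = 1692800.00 mm³, ΣAȲ = 1758640.00 mm³.
X̄ = 1692800.00/14720.00 = 115.00 mm; Ȳ = 1758640.00/14720.00 = 119.47 mm.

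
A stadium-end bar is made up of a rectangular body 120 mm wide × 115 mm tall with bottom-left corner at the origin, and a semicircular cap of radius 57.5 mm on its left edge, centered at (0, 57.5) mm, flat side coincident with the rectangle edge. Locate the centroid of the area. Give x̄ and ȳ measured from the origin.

x̄ = 36.92 mm, ȳ = 57.50 mm

rectangular body: A = 120 × 115 = 13800.00, centroid at (60.00, 57.50).
semicircular end: A = ½π·57.5² = 5193.45, centroid at (-24.40, 57.50).
ΣA = 18993.45 mm²
ΣAx̄ = (13800.00)(60.00) + (5193.45)(-24.40) = 701260.42 mm³
ΣAȳ = (13800.00)(57.50) + (5193.45)(57.50) = 1092123.11 mm³
x̄ = 701260.42 / 18993.45 = 36.92 mm
ȳ = 1092123.11 / 18993.45 = 57.50 mm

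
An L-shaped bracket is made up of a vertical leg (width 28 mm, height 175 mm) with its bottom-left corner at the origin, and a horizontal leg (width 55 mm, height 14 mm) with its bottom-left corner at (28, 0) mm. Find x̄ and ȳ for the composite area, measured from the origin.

x̄ = 19.64 mm, ȳ = 76.57 mm

vertical leg: A = 28 × 175 = 4900.00, centroid at (14.00, 87.50).
horizontal leg: A = 55 × 14 = 770.00, centroid at (55.50, 7.00).
ΣA = 5670.00 mm²
ΣAx̄ = (4900.00)(14.00) + (770.00)(55.50) = 111335.00 mm³
ΣAȳ = (4900.00)(87.50) + (770.00)(7.00) = 434140.00 mm³
x̄ = 111335.00 / 5670.00 = 19.64 mm
ȳ = 434140.00 / 5670.00 = 76.57 mm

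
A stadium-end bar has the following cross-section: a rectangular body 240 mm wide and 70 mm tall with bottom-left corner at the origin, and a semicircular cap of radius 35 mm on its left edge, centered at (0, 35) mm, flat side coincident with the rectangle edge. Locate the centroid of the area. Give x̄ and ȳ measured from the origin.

Part | A | x̄ᵢ | ȳᵢ | A·x̄ᵢ | A·ȳᵢ
rectangular body | 16800.00 | 120.00 | 35.00 | 2016000.00 | 588000.00
semicircular end | 1924.23 | -14.85 | 35.00 | -28583.33 | 67347.89
Σ | 18724.23 |  |  | 1987416.67 | 655347.89
x̄ = 1987416.67 / 18724.23 = 106.14 mm
ȳ = 655347.89 / 18724.23 = 35.00 mm

x̄ = 106.14 mm, ȳ = 35.00 mm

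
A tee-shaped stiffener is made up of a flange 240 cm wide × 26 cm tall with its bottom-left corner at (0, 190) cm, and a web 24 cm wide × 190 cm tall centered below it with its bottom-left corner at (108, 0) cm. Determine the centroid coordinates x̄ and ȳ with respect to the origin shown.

Part | A | x̄ᵢ | ȳᵢ | A·x̄ᵢ | A·ȳᵢ
web | 4560.00 | 120.00 | 95.00 | 547200.00 | 433200.00
flange | 6240.00 | 120.00 | 203.00 | 748800.00 | 1266720.00
Σ | 10800.00 |  |  | 1296000.00 | 1699920.00
x̄ = 1296000.00 / 10800.00 = 120.00 cm
ȳ = 1699920.00 / 10800.00 = 157.40 cm

x̄ = 120.00 cm, ȳ = 157.40 cm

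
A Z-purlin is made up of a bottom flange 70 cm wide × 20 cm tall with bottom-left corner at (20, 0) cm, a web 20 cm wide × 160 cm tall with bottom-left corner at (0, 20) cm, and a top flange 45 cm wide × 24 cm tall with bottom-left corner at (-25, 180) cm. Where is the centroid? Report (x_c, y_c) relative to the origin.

Part | A | x̄ᵢ | ȳᵢ | A·x̄ᵢ | A·ȳᵢ
bottom flange | 1400.00 | 55.00 | 10.00 | 77000.00 | 14000.00
web | 3200.00 | 10.00 | 100.00 | 32000.00 | 320000.00
top flange | 1080.00 | -2.50 | 192.00 | -2700.00 | 207360.00
Σ | 5680.00 |  |  | 106300.00 | 541360.00
x_c = 106300.00 / 5680.00 = 18.71 cm
y_c = 541360.00 / 5680.00 = 95.31 cm

x_c = 18.71 cm, y_c = 95.31 cm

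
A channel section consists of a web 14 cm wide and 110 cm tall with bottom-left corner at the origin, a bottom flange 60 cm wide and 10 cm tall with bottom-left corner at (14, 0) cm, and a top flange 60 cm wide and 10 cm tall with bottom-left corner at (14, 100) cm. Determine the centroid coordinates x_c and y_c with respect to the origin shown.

x_c = 23.20 cm, y_c = 55.00 cm

web: A = 14 × 110 = 1540.00, centroid at (7.00, 55.00).
bottom flange: A = 60 × 10 = 600.00, centroid at (44.00, 5.00).
top flange: A = 60 × 10 = 600.00, centroid at (44.00, 105.00).
ΣA = 2740.00 cm²
ΣAx_c = (1540.00)(7.00) + (600.00)(44.00) + (600.00)(44.00) = 63580.00 cm³
ΣAy_c = (1540.00)(55.00) + (600.00)(5.00) + (600.00)(105.00) = 150700.00 cm³
x_c = 63580.00 / 2740.00 = 23.20 cm
y_c = 150700.00 / 2740.00 = 55.00 cm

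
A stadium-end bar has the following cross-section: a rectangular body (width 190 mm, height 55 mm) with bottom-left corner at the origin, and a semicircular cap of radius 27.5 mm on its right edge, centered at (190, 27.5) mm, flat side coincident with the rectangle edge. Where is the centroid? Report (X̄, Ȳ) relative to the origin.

X̄ = 105.89 mm, Ȳ = 27.50 mm

rectangular body: A = 190 × 55 = 10450.00, centroid at (95.00, 27.50).
semicircular end: A = ½π·27.5² = 1187.91, centroid at (201.67, 27.50).
ΣA = 11637.91 mm², ΣAX̄ = 1232318.38 mm³, ΣAȲ = 320042.65 mm³.
X̄ = 1232318.38/11637.91 = 105.89 mm; Ȳ = 320042.65/11637.91 = 27.50 mm.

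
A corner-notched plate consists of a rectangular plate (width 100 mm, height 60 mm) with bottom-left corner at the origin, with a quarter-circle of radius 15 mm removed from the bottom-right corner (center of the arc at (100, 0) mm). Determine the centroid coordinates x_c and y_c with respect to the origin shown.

plate: A = 100 × 60 = 6000.00, centroid at (50.00, 30.00).
removed quarter-circle: A = −¼π·15² = -176.71, centroid at (93.63, 6.37).
ΣA = 5823.29 mm²
ΣAx_c = (6000.00)(50.00) + (-176.71)(93.63) = 283453.54 mm³
ΣAy_c = (6000.00)(30.00) + (-176.71)(6.37) = 178875.00 mm³
x_c = 283453.54 / 5823.29 = 48.68 mm
y_c = 178875.00 / 5823.29 = 30.72 mm

x_c = 48.68 mm, y_c = 30.72 mm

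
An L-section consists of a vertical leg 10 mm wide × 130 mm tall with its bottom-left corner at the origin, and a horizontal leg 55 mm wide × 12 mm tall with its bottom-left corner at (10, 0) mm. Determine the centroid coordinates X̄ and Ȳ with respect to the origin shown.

X̄ = 15.94 mm, Ȳ = 45.13 mm

vertical leg: A = 10 × 130 = 1300.00, centroid at (5.00, 65.00).
horizontal leg: A = 55 × 12 = 660.00, centroid at (37.50, 6.00).
ΣA = 1960.00 mm², ΣAX̄ = 31250.00 mm³, ΣAȲ = 88460.00 mm³.
X̄ = 31250.00/1960.00 = 15.94 mm; Ȳ = 88460.00/1960.00 = 45.13 mm.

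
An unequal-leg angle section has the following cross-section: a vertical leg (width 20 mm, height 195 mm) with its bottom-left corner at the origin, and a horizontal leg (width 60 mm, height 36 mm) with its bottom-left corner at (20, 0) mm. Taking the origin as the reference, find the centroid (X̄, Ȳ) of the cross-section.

vertical leg: A = 20 × 195 = 3900.00, centroid at (10.00, 97.50).
horizontal leg: A = 60 × 36 = 2160.00, centroid at (50.00, 18.00).
ΣA = 6060.00 mm²
ΣAX̄ = (3900.00)(10.00) + (2160.00)(50.00) = 147000.00 mm³
ΣAȲ = (3900.00)(97.50) + (2160.00)(18.00) = 419130.00 mm³
X̄ = 147000.00 / 6060.00 = 24.26 mm
Ȳ = 419130.00 / 6060.00 = 69.16 mm

X̄ = 24.26 mm, Ȳ = 69.16 mm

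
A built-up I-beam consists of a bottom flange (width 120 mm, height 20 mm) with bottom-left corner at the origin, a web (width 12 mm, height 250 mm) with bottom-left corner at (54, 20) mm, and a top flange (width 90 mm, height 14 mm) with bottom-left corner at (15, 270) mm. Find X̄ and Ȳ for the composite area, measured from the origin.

Part | A | x̄ᵢ | ȳᵢ | A·x̄ᵢ | A·ȳᵢ
bottom flange | 2400.00 | 60.00 | 10.00 | 144000.00 | 24000.00
web | 3000.00 | 60.00 | 145.00 | 180000.00 | 435000.00
top flange | 1260.00 | 60.00 | 277.00 | 75600.00 | 349020.00
Σ | 6660.00 |  |  | 399600.00 | 808020.00
X̄ = 399600.00 / 6660.00 = 60.00 mm
Ȳ = 808020.00 / 6660.00 = 121.32 mm

X̄ = 60.00 mm, Ȳ = 121.32 mm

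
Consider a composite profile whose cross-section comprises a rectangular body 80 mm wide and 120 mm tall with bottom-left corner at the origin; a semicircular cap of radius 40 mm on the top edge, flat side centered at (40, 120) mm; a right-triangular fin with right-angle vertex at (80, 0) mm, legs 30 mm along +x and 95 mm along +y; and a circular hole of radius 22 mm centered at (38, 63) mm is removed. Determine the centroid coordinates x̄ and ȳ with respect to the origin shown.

x̄ = 46.18 mm, ȳ = 72.36 mm

rectangular body: A = 80 × 120 = 9600.00, centroid at (40.00, 60.00).
semicircular top: A = ½π·40² = 2513.27, centroid at (40.00, 136.98).
triangular fin: A = ½·30·95 = 1425.00, centroid at (90.00, 31.67).
hole: A = −π·22² = -1520.53, centroid at (38.00, 63.00).
ΣA = 12017.74 mm², ΣAx̄ = 555000.79 mm³, ΣAȳ = 869591.12 mm³.
x̄ = 555000.79/12017.74 = 46.18 mm; ȳ = 869591.12/12017.74 = 72.36 mm.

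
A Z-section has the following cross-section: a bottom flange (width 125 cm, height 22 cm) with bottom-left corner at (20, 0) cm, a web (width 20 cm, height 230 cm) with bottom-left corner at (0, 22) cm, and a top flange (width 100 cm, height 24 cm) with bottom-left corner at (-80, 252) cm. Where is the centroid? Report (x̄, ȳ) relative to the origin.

x̄ = 20.60 cm, ȳ = 132.72 cm

bottom flange: A = 125 × 22 = 2750.00, centroid at (82.50, 11.00).
web: A = 20 × 230 = 4600.00, centroid at (10.00, 137.00).
top flange: A = 100 × 24 = 2400.00, centroid at (-30.00, 264.00).
ΣA = 9750.00 cm², ΣAx̄ = 200875.00 cm³, ΣAȳ = 1294050.00 cm³.
x̄ = 200875.00/9750.00 = 20.60 cm; ȳ = 1294050.00/9750.00 = 132.72 cm.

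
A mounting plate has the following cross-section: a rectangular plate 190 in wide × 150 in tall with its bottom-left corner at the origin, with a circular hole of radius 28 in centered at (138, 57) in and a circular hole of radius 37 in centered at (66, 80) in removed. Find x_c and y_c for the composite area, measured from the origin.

plate: A = 190 × 150 = 28500.00, centroid at (95.00, 75.00).
hole 1: A = −π·28² = -2463.01, centroid at (138.00, 57.00).
hole 2: A = −π·37² = -4300.84, centroid at (66.00, 80.00).
ΣA = 21736.15 in², ΣAx_c = 2083749.35 in³, ΣAy_c = 1653041.28 in³.
x_c = 2083749.35/21736.15 = 95.87 in; y_c = 1653041.28/21736.15 = 76.05 in.

x_c = 95.87 in, y_c = 76.05 in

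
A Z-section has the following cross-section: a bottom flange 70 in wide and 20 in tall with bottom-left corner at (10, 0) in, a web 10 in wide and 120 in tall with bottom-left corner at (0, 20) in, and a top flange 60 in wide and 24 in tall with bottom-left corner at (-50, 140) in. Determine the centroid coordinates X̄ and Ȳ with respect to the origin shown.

X̄ = 9.95 in, Ȳ = 81.41 in

bottom flange: A = 70 × 20 = 1400.00, centroid at (45.00, 10.00).
web: A = 10 × 120 = 1200.00, centroid at (5.00, 80.00).
top flange: A = 60 × 24 = 1440.00, centroid at (-20.00, 152.00).
ΣA = 4040.00 in²
ΣAX̄ = (1400.00)(45.00) + (1200.00)(5.00) + (1440.00)(-20.00) = 40200.00 in³
ΣAȲ = (1400.00)(10.00) + (1200.00)(80.00) + (1440.00)(152.00) = 328880.00 in³
X̄ = 40200.00 / 4040.00 = 9.95 in
Ȳ = 328880.00 / 4040.00 = 81.41 in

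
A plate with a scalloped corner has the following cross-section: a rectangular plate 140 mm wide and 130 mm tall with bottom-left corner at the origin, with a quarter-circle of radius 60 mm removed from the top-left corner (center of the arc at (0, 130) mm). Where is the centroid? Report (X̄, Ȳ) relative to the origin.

X̄ = 78.19 mm, Ȳ = 57.73 mm

plate: A = 140 × 130 = 18200.00, centroid at (70.00, 65.00).
removed quarter-circle: A = −¼π·60² = -2827.43, centroid at (25.46, 104.54).
ΣA = 15372.57 mm², ΣAX̄ = 1202000.00 mm³, ΣAȲ = 887433.66 mm³.
X̄ = 1202000.00/15372.57 = 78.19 mm; Ȳ = 887433.66/15372.57 = 57.73 mm.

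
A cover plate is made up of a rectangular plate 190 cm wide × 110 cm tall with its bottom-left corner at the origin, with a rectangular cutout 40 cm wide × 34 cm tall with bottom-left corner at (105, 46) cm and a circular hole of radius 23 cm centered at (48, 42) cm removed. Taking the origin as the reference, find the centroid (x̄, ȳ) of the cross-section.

plate: A = 190 × 110 = 20900.00, centroid at (95.00, 55.00).
hole 1: A = −(40 × 34) = -1360.00, centroid at (125.00, 63.00).
hole 2: A = −π·23² = -1661.90, centroid at (48.00, 42.00).
ΣA = 17878.10 cm², ΣAx̄ = 1735728.68 cm³, ΣAȳ = 994020.09 cm³.
x̄ = 1735728.68/17878.10 = 97.09 cm; ȳ = 994020.09/17878.10 = 55.60 cm.

x̄ = 97.09 cm, ȳ = 55.60 cm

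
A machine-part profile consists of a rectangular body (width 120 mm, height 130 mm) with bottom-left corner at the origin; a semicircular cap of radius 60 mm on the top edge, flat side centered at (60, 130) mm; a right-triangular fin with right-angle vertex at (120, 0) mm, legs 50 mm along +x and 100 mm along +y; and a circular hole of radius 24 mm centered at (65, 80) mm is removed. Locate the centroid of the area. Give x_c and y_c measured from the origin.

x_c = 68.32 mm, y_c = 83.47 mm

rectangular body: A = 120 × 130 = 15600.00, centroid at (60.00, 65.00).
semicircular top: A = ½π·60² = 5654.87, centroid at (60.00, 155.46).
triangular fin: A = ½·50·100 = 2500.00, centroid at (136.67, 33.33).
hole: A = −π·24² = -1809.56, centroid at (65.00, 80.00).
ΣA = 21945.31 mm²
ΣAx_c = (15600.00)(60.00) + (5654.87)(60.00) + (2500.00)(136.67) + (-1809.56)(65.00) = 1499337.44 mm³
ΣAy_c = (15600.00)(65.00) + (5654.87)(155.46) + (2500.00)(33.33) + (-1809.56)(80.00) = 1831701.42 mm³
x_c = 1499337.44 / 21945.31 = 68.32 mm
y_c = 1831701.42 / 21945.31 = 83.47 mm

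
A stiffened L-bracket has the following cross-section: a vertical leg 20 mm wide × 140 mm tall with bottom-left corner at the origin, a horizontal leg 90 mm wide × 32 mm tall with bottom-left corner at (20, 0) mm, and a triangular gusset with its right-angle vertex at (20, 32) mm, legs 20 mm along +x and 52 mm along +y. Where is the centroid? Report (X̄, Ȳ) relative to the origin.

X̄ = 36.95 mm, Ȳ = 43.18 mm

vertical leg: A = 20 × 140 = 2800.00, centroid at (10.00, 70.00).
horizontal leg: A = 90 × 32 = 2880.00, centroid at (65.00, 16.00).
gusset: A = ½·20·52 = 520.00, centroid at (26.67, 49.33).
ΣA = 6200.00 mm², ΣAX̄ = 229066.67 mm³, ΣAȲ = 267733.33 mm³.
X̄ = 229066.67/6200.00 = 36.95 mm; Ȳ = 267733.33/6200.00 = 43.18 mm.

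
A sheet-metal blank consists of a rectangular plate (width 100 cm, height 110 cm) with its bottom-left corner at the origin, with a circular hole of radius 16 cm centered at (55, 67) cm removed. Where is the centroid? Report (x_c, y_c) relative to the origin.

plate: A = 100 × 110 = 11000.00, centroid at (50.00, 55.00).
hole: A = −π·16² = -804.25, centroid at (55.00, 67.00).
ΣA = 10195.75 cm²
ΣAx_c = (11000.00)(50.00) + (-804.25)(55.00) = 505766.38 cm³
ΣAy_c = (11000.00)(55.00) + (-804.25)(67.00) = 551115.40 cm³
x_c = 505766.38 / 10195.75 = 49.61 cm
y_c = 551115.40 / 10195.75 = 54.05 cm

x_c = 49.61 cm, y_c = 54.05 cm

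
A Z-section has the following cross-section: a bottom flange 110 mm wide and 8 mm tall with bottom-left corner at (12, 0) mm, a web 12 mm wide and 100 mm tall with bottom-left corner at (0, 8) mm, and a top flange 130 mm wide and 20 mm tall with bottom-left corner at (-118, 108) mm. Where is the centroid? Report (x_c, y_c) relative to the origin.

x_c = -15.31 mm, y_c = 81.18 mm

bottom flange: A = 110 × 8 = 880.00, centroid at (67.00, 4.00).
web: A = 12 × 100 = 1200.00, centroid at (6.00, 58.00).
top flange: A = 130 × 20 = 2600.00, centroid at (-53.00, 118.00).
ΣA = 4680.00 mm², ΣAx_c = -71640.00 mm³, ΣAy_c = 379920.00 mm³.
x_c = -71640.00/4680.00 = -15.31 mm; y_c = 379920.00/4680.00 = 81.18 mm.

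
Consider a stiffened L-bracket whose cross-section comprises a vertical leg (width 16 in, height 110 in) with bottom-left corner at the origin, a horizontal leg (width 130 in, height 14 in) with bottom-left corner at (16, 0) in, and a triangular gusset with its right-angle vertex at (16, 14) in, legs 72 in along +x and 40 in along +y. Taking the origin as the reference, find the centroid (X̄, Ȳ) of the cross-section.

Part | A | x̄ᵢ | ȳᵢ | A·x̄ᵢ | A·ȳᵢ
vertical leg | 1760.00 | 8.00 | 55.00 | 14080.00 | 96800.00
horizontal leg | 1820.00 | 81.00 | 7.00 | 147420.00 | 12740.00
gusset | 1440.00 | 40.00 | 27.33 | 57600.00 | 39360.00
Σ | 5020.00 |  |  | 219100.00 | 148900.00
X̄ = 219100.00 / 5020.00 = 43.65 in
Ȳ = 148900.00 / 5020.00 = 29.66 in

X̄ = 43.65 in, Ȳ = 29.66 in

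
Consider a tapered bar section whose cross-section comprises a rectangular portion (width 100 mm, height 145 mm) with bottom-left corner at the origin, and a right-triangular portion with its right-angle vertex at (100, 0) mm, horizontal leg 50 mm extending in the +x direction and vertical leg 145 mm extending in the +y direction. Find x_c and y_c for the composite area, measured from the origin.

rectangular portion: A = 100 × 145 = 14500.00, centroid at (50.00, 72.50).
triangular portion: A = ½·50·145 = 3625.00, centroid at (116.67, 48.33).
ΣA = 18125.00 mm², ΣAx_c = 1147916.67 mm³, ΣAy_c = 1226458.33 mm³.
x_c = 1147916.67/18125.00 = 63.33 mm; y_c = 1226458.33/18125.00 = 67.67 mm.

x_c = 63.33 mm, y_c = 67.67 mm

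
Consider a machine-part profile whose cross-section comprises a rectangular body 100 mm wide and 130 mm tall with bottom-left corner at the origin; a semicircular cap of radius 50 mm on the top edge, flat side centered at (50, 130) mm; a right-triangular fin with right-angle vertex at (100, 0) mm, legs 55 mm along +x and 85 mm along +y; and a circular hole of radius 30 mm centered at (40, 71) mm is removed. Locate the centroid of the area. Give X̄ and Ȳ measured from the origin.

Part | A | x̄ᵢ | ȳᵢ | A·x̄ᵢ | A·ȳᵢ
rectangular body | 13000.00 | 50.00 | 65.00 | 650000.00 | 845000.00
semicircular top | 3926.99 | 50.00 | 151.22 | 196349.54 | 593842.14
triangular fin | 2337.50 | 118.33 | 28.33 | 276604.17 | 66229.17
hole | -2827.43 | 40.00 | 71.00 | -113097.34 | -200747.77
Σ | 16437.06 |  |  | 1009856.37 | 1304323.54
X̄ = 1009856.37 / 16437.06 = 61.44 mm
Ȳ = 1304323.54 / 16437.06 = 79.35 mm

X̄ = 61.44 mm, Ȳ = 79.35 mm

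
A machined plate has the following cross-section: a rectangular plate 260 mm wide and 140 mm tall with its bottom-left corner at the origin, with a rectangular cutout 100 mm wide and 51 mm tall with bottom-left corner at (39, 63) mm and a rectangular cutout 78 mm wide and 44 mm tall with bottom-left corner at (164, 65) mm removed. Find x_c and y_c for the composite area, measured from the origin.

plate: A = 260 × 140 = 36400.00, centroid at (130.00, 70.00).
hole 1: A = −(100 × 51) = -5100.00, centroid at (89.00, 88.50).
hole 2: A = −(78 × 44) = -3432.00, centroid at (203.00, 87.00).
ΣA = 27868.00 mm², ΣAx_c = 3581404.00 mm³, ΣAy_c = 1798066.00 mm³.
x_c = 3581404.00/27868.00 = 128.51 mm; y_c = 1798066.00/27868.00 = 64.52 mm.

x_c = 128.51 mm, y_c = 64.52 mm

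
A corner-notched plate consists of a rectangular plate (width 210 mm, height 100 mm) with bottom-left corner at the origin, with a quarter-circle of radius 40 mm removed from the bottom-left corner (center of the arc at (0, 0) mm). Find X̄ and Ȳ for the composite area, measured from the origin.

X̄ = 110.60 mm, Ȳ = 52.10 mm

Part | A | x̄ᵢ | ȳᵢ | A·x̄ᵢ | A·ȳᵢ
plate | 21000.00 | 105.00 | 50.00 | 2205000.00 | 1050000.00
removed quarter-circle | -1256.64 | 16.98 | 16.98 | -21333.33 | -21333.33
Σ | 19743.36 |  |  | 2183666.67 | 1028666.67
X̄ = 2183666.67 / 19743.36 = 110.60 mm
Ȳ = 1028666.67 / 19743.36 = 52.10 mm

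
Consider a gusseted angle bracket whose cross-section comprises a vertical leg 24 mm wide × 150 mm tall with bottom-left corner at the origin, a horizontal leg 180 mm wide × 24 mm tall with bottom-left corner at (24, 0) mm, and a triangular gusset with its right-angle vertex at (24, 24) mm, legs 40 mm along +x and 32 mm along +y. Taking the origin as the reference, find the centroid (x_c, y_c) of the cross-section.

x_c = 65.37 mm, y_c = 40.19 mm

Part | A | x̄ᵢ | ȳᵢ | A·x̄ᵢ | A·ȳᵢ
vertical leg | 3600.00 | 12.00 | 75.00 | 43200.00 | 270000.00
horizontal leg | 4320.00 | 114.00 | 12.00 | 492480.00 | 51840.00
gusset | 640.00 | 37.33 | 34.67 | 23893.33 | 22186.67
Σ | 8560.00 |  |  | 559573.33 | 344026.67
x_c = 559573.33 / 8560.00 = 65.37 mm
y_c = 344026.67 / 8560.00 = 40.19 mm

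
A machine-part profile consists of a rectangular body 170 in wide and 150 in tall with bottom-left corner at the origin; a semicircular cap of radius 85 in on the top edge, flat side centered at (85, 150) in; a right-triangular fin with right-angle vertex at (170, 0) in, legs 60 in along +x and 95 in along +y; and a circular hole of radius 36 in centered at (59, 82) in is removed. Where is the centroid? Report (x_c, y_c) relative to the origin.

x_c = 96.37 in, y_c = 106.12 in

rectangular body: A = 170 × 150 = 25500.00, centroid at (85.00, 75.00).
semicircular top: A = ½π·85² = 11349.00, centroid at (85.00, 186.08).
triangular fin: A = ½·60·95 = 2850.00, centroid at (190.00, 31.67).
hole: A = −π·36² = -4071.50, centroid at (59.00, 82.00).
ΣA = 35627.50 in², ΣAx_c = 3433446.55 in³, ΣAy_c = 3780653.85 in³.
x_c = 3433446.55/35627.50 = 96.37 in; y_c = 3780653.85/35627.50 = 106.12 in.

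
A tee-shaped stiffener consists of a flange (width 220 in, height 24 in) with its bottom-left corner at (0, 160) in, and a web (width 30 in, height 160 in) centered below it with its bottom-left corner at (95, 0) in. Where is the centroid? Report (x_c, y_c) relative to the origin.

x_c = 110.00 in, y_c = 128.19 in

Part | A | x̄ᵢ | ȳᵢ | A·x̄ᵢ | A·ȳᵢ
web | 4800.00 | 110.00 | 80.00 | 528000.00 | 384000.00
flange | 5280.00 | 110.00 | 172.00 | 580800.00 | 908160.00
Σ | 10080.00 |  |  | 1108800.00 | 1292160.00
x_c = 1108800.00 / 10080.00 = 110.00 in
y_c = 1292160.00 / 10080.00 = 128.19 in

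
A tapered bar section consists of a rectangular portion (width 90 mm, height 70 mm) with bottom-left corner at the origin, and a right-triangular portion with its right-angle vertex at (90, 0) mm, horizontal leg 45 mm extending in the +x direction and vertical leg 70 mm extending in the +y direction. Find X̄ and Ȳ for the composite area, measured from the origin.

rectangular portion: A = 90 × 70 = 6300.00, centroid at (45.00, 35.00).
triangular portion: A = ½·45·70 = 1575.00, centroid at (105.00, 23.33).
ΣA = 7875.00 mm², ΣAX̄ = 448875.00 mm³, ΣAȲ = 257250.00 mm³.
X̄ = 448875.00/7875.00 = 57.00 mm; Ȳ = 257250.00/7875.00 = 32.67 mm.

X̄ = 57.00 mm, Ȳ = 32.67 mm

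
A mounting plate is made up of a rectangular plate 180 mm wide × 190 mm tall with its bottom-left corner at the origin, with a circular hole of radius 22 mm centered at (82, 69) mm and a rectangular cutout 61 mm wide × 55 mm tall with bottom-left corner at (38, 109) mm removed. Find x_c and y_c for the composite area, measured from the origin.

x_c = 92.87 mm, y_c = 91.60 mm

plate: A = 180 × 190 = 34200.00, centroid at (90.00, 95.00).
hole 1: A = −π·22² = -1520.53, centroid at (82.00, 69.00).
hole 2: A = −(61 × 55) = -3355.00, centroid at (68.50, 136.50).
ΣA = 29324.47 mm²
ΣAx_c = (34200.00)(90.00) + (-1520.53)(82.00) + (-3355.00)(68.50) = 2723498.97 mm³
ΣAy_c = (34200.00)(95.00) + (-1520.53)(69.00) + (-3355.00)(136.50) = 2686125.87 mm³
x_c = 2723498.97 / 29324.47 = 92.87 mm
y_c = 2686125.87 / 29324.47 = 91.60 mm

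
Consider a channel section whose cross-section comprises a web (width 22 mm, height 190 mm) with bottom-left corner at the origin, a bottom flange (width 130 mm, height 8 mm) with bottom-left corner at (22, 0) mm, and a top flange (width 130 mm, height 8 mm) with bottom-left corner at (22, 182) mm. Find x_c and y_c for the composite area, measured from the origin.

web: A = 22 × 190 = 4180.00, centroid at (11.00, 95.00).
bottom flange: A = 130 × 8 = 1040.00, centroid at (87.00, 4.00).
top flange: A = 130 × 8 = 1040.00, centroid at (87.00, 186.00).
ΣA = 6260.00 mm², ΣAx_c = 226940.00 mm³, ΣAy_c = 594700.00 mm³.
x_c = 226940.00/6260.00 = 36.25 mm; y_c = 594700.00/6260.00 = 95.00 mm.

x_c = 36.25 mm, y_c = 95.00 mm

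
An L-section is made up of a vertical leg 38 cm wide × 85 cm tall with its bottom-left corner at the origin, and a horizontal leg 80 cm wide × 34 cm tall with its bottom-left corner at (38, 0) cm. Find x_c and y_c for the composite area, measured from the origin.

vertical leg: A = 38 × 85 = 3230.00, centroid at (19.00, 42.50).
horizontal leg: A = 80 × 34 = 2720.00, centroid at (78.00, 17.00).
ΣA = 5950.00 cm²
ΣAx_c = (3230.00)(19.00) + (2720.00)(78.00) = 273530.00 cm³
ΣAy_c = (3230.00)(42.50) + (2720.00)(17.00) = 183515.00 cm³
x_c = 273530.00 / 5950.00 = 45.97 cm
y_c = 183515.00 / 5950.00 = 30.84 cm

x_c = 45.97 cm, y_c = 30.84 cm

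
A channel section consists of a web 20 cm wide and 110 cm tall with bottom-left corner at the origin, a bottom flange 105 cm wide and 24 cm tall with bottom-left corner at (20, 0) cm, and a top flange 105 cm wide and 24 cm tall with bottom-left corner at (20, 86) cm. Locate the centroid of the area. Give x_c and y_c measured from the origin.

web: A = 20 × 110 = 2200.00, centroid at (10.00, 55.00).
bottom flange: A = 105 × 24 = 2520.00, centroid at (72.50, 12.00).
top flange: A = 105 × 24 = 2520.00, centroid at (72.50, 98.00).
ΣA = 7240.00 cm²
ΣAx_c = (2200.00)(10.00) + (2520.00)(72.50) + (2520.00)(72.50) = 387400.00 cm³
ΣAy_c = (2200.00)(55.00) + (2520.00)(12.00) + (2520.00)(98.00) = 398200.00 cm³
x_c = 387400.00 / 7240.00 = 53.51 cm
y_c = 398200.00 / 7240.00 = 55.00 cm

x_c = 53.51 cm, y_c = 55.00 cm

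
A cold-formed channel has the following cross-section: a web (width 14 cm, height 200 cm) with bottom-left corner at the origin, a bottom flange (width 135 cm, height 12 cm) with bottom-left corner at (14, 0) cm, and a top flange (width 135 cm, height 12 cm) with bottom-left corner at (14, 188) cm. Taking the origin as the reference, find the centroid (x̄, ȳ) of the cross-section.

x̄ = 46.96 cm, ȳ = 100.00 cm

web: A = 14 × 200 = 2800.00, centroid at (7.00, 100.00).
bottom flange: A = 135 × 12 = 1620.00, centroid at (81.50, 6.00).
top flange: A = 135 × 12 = 1620.00, centroid at (81.50, 194.00).
ΣA = 6040.00 cm², ΣAx̄ = 283660.00 cm³, ΣAȳ = 604000.00 cm³.
x̄ = 283660.00/6040.00 = 46.96 cm; ȳ = 604000.00/6040.00 = 100.00 cm.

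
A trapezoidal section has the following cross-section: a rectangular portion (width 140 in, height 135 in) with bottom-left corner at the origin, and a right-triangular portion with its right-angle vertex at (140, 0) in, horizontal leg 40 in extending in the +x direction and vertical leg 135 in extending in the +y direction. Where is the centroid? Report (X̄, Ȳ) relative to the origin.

Part | A | x̄ᵢ | ȳᵢ | A·x̄ᵢ | A·ȳᵢ
rectangular portion | 18900.00 | 70.00 | 67.50 | 1323000.00 | 1275750.00
triangular portion | 2700.00 | 153.33 | 45.00 | 414000.00 | 121500.00
Σ | 21600.00 |  |  | 1737000.00 | 1397250.00
X̄ = 1737000.00 / 21600.00 = 80.42 in
Ȳ = 1397250.00 / 21600.00 = 64.69 in

X̄ = 80.42 in, Ȳ = 64.69 in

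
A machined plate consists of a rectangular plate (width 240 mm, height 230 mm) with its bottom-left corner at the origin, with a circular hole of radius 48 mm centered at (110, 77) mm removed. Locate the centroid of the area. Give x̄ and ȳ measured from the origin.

plate: A = 240 × 230 = 55200.00, centroid at (120.00, 115.00).
hole: A = −π·48² = -7238.23, centroid at (110.00, 77.00).
ΣA = 47961.77 mm²
ΣAx̄ = (55200.00)(120.00) + (-7238.23)(110.00) = 5827794.76 mm³
ΣAȳ = (55200.00)(115.00) + (-7238.23)(77.00) = 5790656.33 mm³
x̄ = 5827794.76 / 47961.77 = 121.51 mm
ȳ = 5790656.33 / 47961.77 = 120.73 mm

x̄ = 121.51 mm, ȳ = 120.73 mm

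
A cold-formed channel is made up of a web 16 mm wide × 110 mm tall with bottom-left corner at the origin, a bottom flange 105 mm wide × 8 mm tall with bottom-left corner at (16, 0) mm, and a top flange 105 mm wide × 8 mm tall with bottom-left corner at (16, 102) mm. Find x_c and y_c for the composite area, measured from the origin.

Part | A | x̄ᵢ | ȳᵢ | A·x̄ᵢ | A·ȳᵢ
web | 1760.00 | 8.00 | 55.00 | 14080.00 | 96800.00
bottom flange | 840.00 | 68.50 | 4.00 | 57540.00 | 3360.00
top flange | 840.00 | 68.50 | 106.00 | 57540.00 | 89040.00
Σ | 3440.00 |  |  | 129160.00 | 189200.00
x_c = 129160.00 / 3440.00 = 37.55 mm
y_c = 189200.00 / 3440.00 = 55.00 mm

x_c = 37.55 mm, y_c = 55.00 mm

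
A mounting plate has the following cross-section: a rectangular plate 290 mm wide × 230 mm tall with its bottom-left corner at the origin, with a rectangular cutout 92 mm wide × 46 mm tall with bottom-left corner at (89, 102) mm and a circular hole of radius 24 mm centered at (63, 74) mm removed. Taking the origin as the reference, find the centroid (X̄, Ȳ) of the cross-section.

Part | A | x̄ᵢ | ȳᵢ | A·x̄ᵢ | A·ȳᵢ
plate | 66700.00 | 145.00 | 115.00 | 9671500.00 | 7670500.00
hole 1 | -4232.00 | 135.00 | 125.00 | -571320.00 | -529000.00
hole 2 | -1809.56 | 63.00 | 74.00 | -114002.11 | -133907.25
Σ | 60658.44 |  |  | 8986177.89 | 7007592.75
X̄ = 8986177.89 / 60658.44 = 148.14 mm
Ȳ = 7007592.75 / 60658.44 = 115.53 mm

X̄ = 148.14 mm, Ȳ = 115.53 mm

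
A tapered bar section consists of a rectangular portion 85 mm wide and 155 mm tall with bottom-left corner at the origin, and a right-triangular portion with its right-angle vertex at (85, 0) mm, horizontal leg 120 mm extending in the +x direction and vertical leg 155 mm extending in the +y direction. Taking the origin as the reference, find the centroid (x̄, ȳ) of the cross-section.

Part | A | x̄ᵢ | ȳᵢ | A·x̄ᵢ | A·ȳᵢ
rectangular portion | 13175.00 | 42.50 | 77.50 | 559937.50 | 1021062.50
triangular portion | 9300.00 | 125.00 | 51.67 | 1162500.00 | 480500.00
Σ | 22475.00 |  |  | 1722437.50 | 1501562.50
x̄ = 1722437.50 / 22475.00 = 76.64 mm
ȳ = 1501562.50 / 22475.00 = 66.81 mm

x̄ = 76.64 mm, ȳ = 66.81 mm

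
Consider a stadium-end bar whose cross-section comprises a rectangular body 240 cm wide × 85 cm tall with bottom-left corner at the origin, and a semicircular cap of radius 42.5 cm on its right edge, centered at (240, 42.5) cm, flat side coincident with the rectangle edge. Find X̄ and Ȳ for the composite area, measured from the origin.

rectangular body: A = 240 × 85 = 20400.00, centroid at (120.00, 42.50).
semicircular end: A = ½π·42.5² = 2837.25, centroid at (258.04, 42.50).
ΣA = 23237.25 cm², ΣAX̄ = 3180117.29 cm³, ΣAȲ = 987583.16 cm³.
X̄ = 3180117.29/23237.25 = 136.85 cm; Ȳ = 987583.16/23237.25 = 42.50 cm.

X̄ = 136.85 cm, Ȳ = 42.50 cm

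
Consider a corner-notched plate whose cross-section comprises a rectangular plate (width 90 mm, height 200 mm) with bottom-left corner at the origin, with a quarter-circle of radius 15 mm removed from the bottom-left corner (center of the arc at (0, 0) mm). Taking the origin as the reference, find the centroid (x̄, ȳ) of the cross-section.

x̄ = 45.38 mm, ȳ = 100.93 mm

Part | A | x̄ᵢ | ȳᵢ | A·x̄ᵢ | A·ȳᵢ
plate | 18000.00 | 45.00 | 100.00 | 810000.00 | 1800000.00
removed quarter-circle | -176.71 | 6.37 | 6.37 | -1125.00 | -1125.00
Σ | 17823.29 |  |  | 808875.00 | 1798875.00
x̄ = 808875.00 / 17823.29 = 45.38 mm
ȳ = 1798875.00 / 17823.29 = 100.93 mm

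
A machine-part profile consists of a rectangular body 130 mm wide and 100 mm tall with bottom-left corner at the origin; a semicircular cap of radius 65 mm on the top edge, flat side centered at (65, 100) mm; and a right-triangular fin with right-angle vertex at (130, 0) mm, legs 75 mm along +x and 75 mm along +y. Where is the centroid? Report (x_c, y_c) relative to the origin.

rectangular body: A = 130 × 100 = 13000.00, centroid at (65.00, 50.00).
semicircular top: A = ½π·65² = 6636.61, centroid at (65.00, 127.59).
triangular fin: A = ½·75·75 = 2812.50, centroid at (155.00, 25.00).
ΣA = 22449.11 mm²
ΣAx_c = (13000.00)(65.00) + (6636.61)(65.00) + (2812.50)(155.00) = 1712317.44 mm³
ΣAy_c = (13000.00)(50.00) + (6636.61)(127.59) + (2812.50)(25.00) = 1567057.28 mm³
x_c = 1712317.44 / 22449.11 = 76.28 mm
y_c = 1567057.28 / 22449.11 = 69.80 mm

x_c = 76.28 mm, y_c = 69.80 mm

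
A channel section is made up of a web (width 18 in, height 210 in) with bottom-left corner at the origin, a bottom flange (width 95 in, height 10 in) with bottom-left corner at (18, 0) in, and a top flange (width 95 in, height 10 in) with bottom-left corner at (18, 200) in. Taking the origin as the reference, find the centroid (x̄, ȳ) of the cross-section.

web: A = 18 × 210 = 3780.00, centroid at (9.00, 105.00).
bottom flange: A = 95 × 10 = 950.00, centroid at (65.50, 5.00).
top flange: A = 95 × 10 = 950.00, centroid at (65.50, 205.00).
ΣA = 5680.00 in²
ΣAx̄ = (3780.00)(9.00) + (950.00)(65.50) + (950.00)(65.50) = 158470.00 in³
ΣAȳ = (3780.00)(105.00) + (950.00)(5.00) + (950.00)(205.00) = 596400.00 in³
x̄ = 158470.00 / 5680.00 = 27.90 in
ȳ = 596400.00 / 5680.00 = 105.00 in

x̄ = 27.90 in, ȳ = 105.00 in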